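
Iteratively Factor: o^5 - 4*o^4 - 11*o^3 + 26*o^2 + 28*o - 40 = (o - 2)*(o^4 - 2*o^3 - 15*o^2 - 4*o + 20) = (o - 5)*(o - 2)*(o^3 + 3*o^2 - 4) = (o - 5)*(o - 2)*(o - 1)*(o^2 + 4*o + 4) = (o - 5)*(o - 2)*(o - 1)*(o + 2)*(o + 2)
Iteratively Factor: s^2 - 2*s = (s - 2)*(s)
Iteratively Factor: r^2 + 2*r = (r + 2)*(r)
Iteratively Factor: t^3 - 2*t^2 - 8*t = (t - 4)*(t^2 + 2*t) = (t - 4)*(t + 2)*(t)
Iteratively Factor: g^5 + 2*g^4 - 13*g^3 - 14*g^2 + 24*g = (g - 1)*(g^4 + 3*g^3 - 10*g^2 - 24*g) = (g - 1)*(g + 4)*(g^3 - g^2 - 6*g) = (g - 3)*(g - 1)*(g + 4)*(g^2 + 2*g) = g*(g - 3)*(g - 1)*(g + 4)*(g + 2)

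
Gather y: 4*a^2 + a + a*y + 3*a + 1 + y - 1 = 4*a^2 + 4*a + y*(a + 1)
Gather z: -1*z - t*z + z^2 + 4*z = z^2 + z*(3 - t)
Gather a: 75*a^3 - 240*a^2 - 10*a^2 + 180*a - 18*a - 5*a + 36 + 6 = 75*a^3 - 250*a^2 + 157*a + 42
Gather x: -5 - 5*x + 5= -5*x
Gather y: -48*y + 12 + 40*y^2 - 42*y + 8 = 40*y^2 - 90*y + 20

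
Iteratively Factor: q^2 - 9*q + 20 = (q - 5)*(q - 4)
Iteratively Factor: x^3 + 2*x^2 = (x)*(x^2 + 2*x) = x^2*(x + 2)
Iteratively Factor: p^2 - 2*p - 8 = (p + 2)*(p - 4)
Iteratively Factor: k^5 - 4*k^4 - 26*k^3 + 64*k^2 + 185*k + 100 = (k + 1)*(k^4 - 5*k^3 - 21*k^2 + 85*k + 100) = (k + 1)*(k + 4)*(k^3 - 9*k^2 + 15*k + 25) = (k - 5)*(k + 1)*(k + 4)*(k^2 - 4*k - 5) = (k - 5)*(k + 1)^2*(k + 4)*(k - 5)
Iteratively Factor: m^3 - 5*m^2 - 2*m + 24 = (m + 2)*(m^2 - 7*m + 12) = (m - 4)*(m + 2)*(m - 3)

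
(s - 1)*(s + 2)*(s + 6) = s^3 + 7*s^2 + 4*s - 12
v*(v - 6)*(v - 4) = v^3 - 10*v^2 + 24*v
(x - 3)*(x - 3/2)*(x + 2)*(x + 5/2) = x^4 - 43*x^2/4 - 9*x/4 + 45/2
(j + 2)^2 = j^2 + 4*j + 4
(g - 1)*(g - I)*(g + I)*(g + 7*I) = g^4 - g^3 + 7*I*g^3 + g^2 - 7*I*g^2 - g + 7*I*g - 7*I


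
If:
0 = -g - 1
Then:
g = -1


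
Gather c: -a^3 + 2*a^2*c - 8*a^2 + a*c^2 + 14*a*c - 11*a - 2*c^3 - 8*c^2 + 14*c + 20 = -a^3 - 8*a^2 - 11*a - 2*c^3 + c^2*(a - 8) + c*(2*a^2 + 14*a + 14) + 20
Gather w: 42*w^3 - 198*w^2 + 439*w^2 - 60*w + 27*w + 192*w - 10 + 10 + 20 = 42*w^3 + 241*w^2 + 159*w + 20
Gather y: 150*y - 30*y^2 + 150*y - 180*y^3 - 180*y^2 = -180*y^3 - 210*y^2 + 300*y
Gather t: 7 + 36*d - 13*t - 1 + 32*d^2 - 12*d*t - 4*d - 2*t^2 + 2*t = 32*d^2 + 32*d - 2*t^2 + t*(-12*d - 11) + 6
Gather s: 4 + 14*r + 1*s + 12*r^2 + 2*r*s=12*r^2 + 14*r + s*(2*r + 1) + 4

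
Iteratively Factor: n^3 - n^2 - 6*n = (n - 3)*(n^2 + 2*n) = (n - 3)*(n + 2)*(n)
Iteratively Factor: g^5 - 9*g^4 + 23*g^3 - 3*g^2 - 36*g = (g - 3)*(g^4 - 6*g^3 + 5*g^2 + 12*g) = (g - 4)*(g - 3)*(g^3 - 2*g^2 - 3*g) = (g - 4)*(g - 3)*(g + 1)*(g^2 - 3*g) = (g - 4)*(g - 3)^2*(g + 1)*(g)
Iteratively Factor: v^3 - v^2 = (v - 1)*(v^2) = v*(v - 1)*(v)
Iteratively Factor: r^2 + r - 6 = (r + 3)*(r - 2)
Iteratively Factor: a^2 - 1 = (a + 1)*(a - 1)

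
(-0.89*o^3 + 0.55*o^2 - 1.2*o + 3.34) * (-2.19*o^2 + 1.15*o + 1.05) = 1.9491*o^5 - 2.228*o^4 + 2.326*o^3 - 8.1171*o^2 + 2.581*o + 3.507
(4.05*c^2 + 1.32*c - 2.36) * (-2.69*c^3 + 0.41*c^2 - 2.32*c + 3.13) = -10.8945*c^5 - 1.8903*c^4 - 2.5064*c^3 + 8.6465*c^2 + 9.6068*c - 7.3868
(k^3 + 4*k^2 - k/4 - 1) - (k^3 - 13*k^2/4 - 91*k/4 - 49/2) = 29*k^2/4 + 45*k/2 + 47/2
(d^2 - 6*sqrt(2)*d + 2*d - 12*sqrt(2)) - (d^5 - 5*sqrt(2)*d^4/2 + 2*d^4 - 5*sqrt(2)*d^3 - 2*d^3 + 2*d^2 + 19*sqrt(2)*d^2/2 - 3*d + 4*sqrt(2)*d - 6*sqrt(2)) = -d^5 - 2*d^4 + 5*sqrt(2)*d^4/2 + 2*d^3 + 5*sqrt(2)*d^3 - 19*sqrt(2)*d^2/2 - d^2 - 10*sqrt(2)*d + 5*d - 6*sqrt(2)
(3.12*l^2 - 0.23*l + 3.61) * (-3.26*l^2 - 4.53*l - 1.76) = -10.1712*l^4 - 13.3838*l^3 - 16.2179*l^2 - 15.9485*l - 6.3536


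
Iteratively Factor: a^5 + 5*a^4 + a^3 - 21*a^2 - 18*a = (a + 3)*(a^4 + 2*a^3 - 5*a^2 - 6*a) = (a + 3)^2*(a^3 - a^2 - 2*a) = (a + 1)*(a + 3)^2*(a^2 - 2*a) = (a - 2)*(a + 1)*(a + 3)^2*(a)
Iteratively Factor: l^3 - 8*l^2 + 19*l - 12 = (l - 1)*(l^2 - 7*l + 12) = (l - 4)*(l - 1)*(l - 3)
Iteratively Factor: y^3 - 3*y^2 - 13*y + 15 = (y - 5)*(y^2 + 2*y - 3) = (y - 5)*(y - 1)*(y + 3)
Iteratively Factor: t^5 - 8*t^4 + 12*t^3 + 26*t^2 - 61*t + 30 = (t - 1)*(t^4 - 7*t^3 + 5*t^2 + 31*t - 30) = (t - 3)*(t - 1)*(t^3 - 4*t^2 - 7*t + 10) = (t - 5)*(t - 3)*(t - 1)*(t^2 + t - 2) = (t - 5)*(t - 3)*(t - 1)^2*(t + 2)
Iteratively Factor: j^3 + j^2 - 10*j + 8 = (j - 1)*(j^2 + 2*j - 8) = (j - 1)*(j + 4)*(j - 2)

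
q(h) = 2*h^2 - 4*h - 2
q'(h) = 4*h - 4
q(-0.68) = 1.64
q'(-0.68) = -6.72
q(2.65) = 1.44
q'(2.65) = 6.60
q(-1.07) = 4.57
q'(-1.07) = -8.28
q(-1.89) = 12.70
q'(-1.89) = -11.56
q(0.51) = -3.52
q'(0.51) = -1.96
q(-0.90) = 3.22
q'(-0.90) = -7.60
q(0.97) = -4.00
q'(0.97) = -0.12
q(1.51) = -3.48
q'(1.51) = 2.04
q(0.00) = -2.00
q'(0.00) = -4.00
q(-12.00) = 334.00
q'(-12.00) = -52.00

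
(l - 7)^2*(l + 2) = l^3 - 12*l^2 + 21*l + 98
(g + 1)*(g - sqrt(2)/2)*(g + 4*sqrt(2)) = g^3 + g^2 + 7*sqrt(2)*g^2/2 - 4*g + 7*sqrt(2)*g/2 - 4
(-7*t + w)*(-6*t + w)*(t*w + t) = 42*t^3*w + 42*t^3 - 13*t^2*w^2 - 13*t^2*w + t*w^3 + t*w^2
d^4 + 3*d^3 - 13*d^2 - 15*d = d*(d - 3)*(d + 1)*(d + 5)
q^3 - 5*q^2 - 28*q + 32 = (q - 8)*(q - 1)*(q + 4)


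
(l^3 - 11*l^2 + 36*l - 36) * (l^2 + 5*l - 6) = l^5 - 6*l^4 - 25*l^3 + 210*l^2 - 396*l + 216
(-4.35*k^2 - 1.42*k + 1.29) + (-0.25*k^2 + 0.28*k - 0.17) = -4.6*k^2 - 1.14*k + 1.12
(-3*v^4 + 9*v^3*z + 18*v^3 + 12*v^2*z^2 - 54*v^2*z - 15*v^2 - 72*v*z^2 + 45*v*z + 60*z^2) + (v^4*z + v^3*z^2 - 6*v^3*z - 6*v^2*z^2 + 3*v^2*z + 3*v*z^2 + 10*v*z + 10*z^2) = v^4*z - 3*v^4 + v^3*z^2 + 3*v^3*z + 18*v^3 + 6*v^2*z^2 - 51*v^2*z - 15*v^2 - 69*v*z^2 + 55*v*z + 70*z^2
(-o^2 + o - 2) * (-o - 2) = o^3 + o^2 + 4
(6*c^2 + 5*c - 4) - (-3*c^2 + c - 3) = 9*c^2 + 4*c - 1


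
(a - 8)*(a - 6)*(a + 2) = a^3 - 12*a^2 + 20*a + 96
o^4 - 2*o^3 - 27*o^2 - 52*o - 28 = (o - 7)*(o + 1)*(o + 2)^2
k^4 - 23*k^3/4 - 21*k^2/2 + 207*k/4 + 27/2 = (k - 6)*(k - 3)*(k + 1/4)*(k + 3)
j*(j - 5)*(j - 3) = j^3 - 8*j^2 + 15*j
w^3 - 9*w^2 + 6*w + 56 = (w - 7)*(w - 4)*(w + 2)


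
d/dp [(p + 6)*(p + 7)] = 2*p + 13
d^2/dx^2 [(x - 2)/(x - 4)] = 4/(x - 4)^3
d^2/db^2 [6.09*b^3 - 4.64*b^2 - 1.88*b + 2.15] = 36.54*b - 9.28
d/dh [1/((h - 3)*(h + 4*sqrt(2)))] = ((3 - h)*(h + 4*sqrt(2)) - (h - 3)^2)/((h - 3)^3*(h + 4*sqrt(2))^2)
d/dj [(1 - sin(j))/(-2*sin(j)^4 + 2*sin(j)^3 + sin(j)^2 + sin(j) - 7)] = (-6*sin(j)^4 + 12*sin(j)^3 - 5*sin(j)^2 - 2*sin(j) + 6)*cos(j)/(2*sin(j)^4 - 2*sin(j)^3 - sin(j)^2 - sin(j) + 7)^2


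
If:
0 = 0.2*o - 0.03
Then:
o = 0.15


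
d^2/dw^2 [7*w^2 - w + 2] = 14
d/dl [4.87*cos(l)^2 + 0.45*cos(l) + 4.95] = -(9.74*cos(l) + 0.45)*sin(l)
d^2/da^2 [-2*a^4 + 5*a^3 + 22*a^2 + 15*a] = -24*a^2 + 30*a + 44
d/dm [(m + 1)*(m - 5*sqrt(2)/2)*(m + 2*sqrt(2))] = 3*m^2 - sqrt(2)*m + 2*m - 10 - sqrt(2)/2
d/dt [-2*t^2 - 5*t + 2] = -4*t - 5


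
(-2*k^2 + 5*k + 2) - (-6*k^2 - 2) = 4*k^2 + 5*k + 4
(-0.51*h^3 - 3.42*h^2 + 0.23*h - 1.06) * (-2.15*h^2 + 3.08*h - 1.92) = 1.0965*h^5 + 5.7822*h^4 - 10.0489*h^3 + 9.5538*h^2 - 3.7064*h + 2.0352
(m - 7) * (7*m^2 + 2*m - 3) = 7*m^3 - 47*m^2 - 17*m + 21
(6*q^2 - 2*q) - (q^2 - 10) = 5*q^2 - 2*q + 10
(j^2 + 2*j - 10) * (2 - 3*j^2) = -3*j^4 - 6*j^3 + 32*j^2 + 4*j - 20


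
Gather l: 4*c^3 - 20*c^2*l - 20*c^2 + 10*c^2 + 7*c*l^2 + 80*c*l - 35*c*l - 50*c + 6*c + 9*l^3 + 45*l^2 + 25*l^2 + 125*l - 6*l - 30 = 4*c^3 - 10*c^2 - 44*c + 9*l^3 + l^2*(7*c + 70) + l*(-20*c^2 + 45*c + 119) - 30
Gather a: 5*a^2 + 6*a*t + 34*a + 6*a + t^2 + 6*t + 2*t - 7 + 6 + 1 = 5*a^2 + a*(6*t + 40) + t^2 + 8*t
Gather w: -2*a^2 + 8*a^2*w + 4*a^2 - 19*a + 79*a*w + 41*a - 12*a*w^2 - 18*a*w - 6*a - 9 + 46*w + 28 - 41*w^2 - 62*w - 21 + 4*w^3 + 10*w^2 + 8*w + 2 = 2*a^2 + 16*a + 4*w^3 + w^2*(-12*a - 31) + w*(8*a^2 + 61*a - 8)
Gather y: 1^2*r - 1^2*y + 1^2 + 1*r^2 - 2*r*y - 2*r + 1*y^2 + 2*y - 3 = r^2 - r + y^2 + y*(1 - 2*r) - 2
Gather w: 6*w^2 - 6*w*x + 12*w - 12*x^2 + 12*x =6*w^2 + w*(12 - 6*x) - 12*x^2 + 12*x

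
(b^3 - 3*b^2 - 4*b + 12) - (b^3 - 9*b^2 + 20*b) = 6*b^2 - 24*b + 12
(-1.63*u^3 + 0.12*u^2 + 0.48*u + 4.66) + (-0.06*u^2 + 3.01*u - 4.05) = -1.63*u^3 + 0.06*u^2 + 3.49*u + 0.61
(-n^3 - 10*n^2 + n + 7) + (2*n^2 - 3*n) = -n^3 - 8*n^2 - 2*n + 7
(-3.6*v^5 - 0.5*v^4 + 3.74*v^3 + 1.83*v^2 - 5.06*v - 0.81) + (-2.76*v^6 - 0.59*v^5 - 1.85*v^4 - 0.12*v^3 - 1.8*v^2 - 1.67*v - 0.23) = -2.76*v^6 - 4.19*v^5 - 2.35*v^4 + 3.62*v^3 + 0.03*v^2 - 6.73*v - 1.04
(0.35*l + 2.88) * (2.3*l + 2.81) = 0.805*l^2 + 7.6075*l + 8.0928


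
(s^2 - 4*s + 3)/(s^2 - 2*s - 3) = (s - 1)/(s + 1)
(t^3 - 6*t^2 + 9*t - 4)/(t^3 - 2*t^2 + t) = (t - 4)/t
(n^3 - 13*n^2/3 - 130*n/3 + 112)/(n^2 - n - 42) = (3*n^2 - 31*n + 56)/(3*(n - 7))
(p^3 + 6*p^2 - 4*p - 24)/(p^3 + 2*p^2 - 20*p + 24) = (p + 2)/(p - 2)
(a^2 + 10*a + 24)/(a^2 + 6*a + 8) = (a + 6)/(a + 2)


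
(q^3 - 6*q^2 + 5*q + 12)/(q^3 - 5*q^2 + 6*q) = (q^2 - 3*q - 4)/(q*(q - 2))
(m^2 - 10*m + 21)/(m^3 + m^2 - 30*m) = (m^2 - 10*m + 21)/(m*(m^2 + m - 30))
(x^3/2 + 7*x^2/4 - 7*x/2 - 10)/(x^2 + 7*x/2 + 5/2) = (2*x^3 + 7*x^2 - 14*x - 40)/(2*(2*x^2 + 7*x + 5))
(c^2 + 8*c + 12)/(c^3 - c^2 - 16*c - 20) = (c + 6)/(c^2 - 3*c - 10)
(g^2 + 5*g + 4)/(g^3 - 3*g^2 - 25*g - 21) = (g + 4)/(g^2 - 4*g - 21)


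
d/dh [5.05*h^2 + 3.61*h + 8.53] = 10.1*h + 3.61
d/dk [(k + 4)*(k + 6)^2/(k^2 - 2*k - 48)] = (k^2 - 16*k - 104)/(k^2 - 16*k + 64)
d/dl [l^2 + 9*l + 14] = 2*l + 9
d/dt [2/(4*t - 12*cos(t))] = -(3*sin(t) + 1)/(2*(t - 3*cos(t))^2)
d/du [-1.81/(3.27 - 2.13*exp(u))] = -3.8553*exp(u)/(2.13*exp(u) - 3.27)^2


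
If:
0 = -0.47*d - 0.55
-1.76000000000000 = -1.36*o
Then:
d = -1.17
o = 1.29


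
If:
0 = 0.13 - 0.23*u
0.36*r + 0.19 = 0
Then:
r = -0.53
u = 0.57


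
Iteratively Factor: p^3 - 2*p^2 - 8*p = (p)*(p^2 - 2*p - 8) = p*(p - 4)*(p + 2)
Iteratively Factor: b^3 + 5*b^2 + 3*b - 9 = (b + 3)*(b^2 + 2*b - 3) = (b + 3)^2*(b - 1)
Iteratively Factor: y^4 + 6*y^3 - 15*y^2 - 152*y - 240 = (y - 5)*(y^3 + 11*y^2 + 40*y + 48) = (y - 5)*(y + 4)*(y^2 + 7*y + 12) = (y - 5)*(y + 4)^2*(y + 3)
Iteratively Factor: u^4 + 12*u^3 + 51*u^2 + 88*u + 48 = (u + 1)*(u^3 + 11*u^2 + 40*u + 48) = (u + 1)*(u + 4)*(u^2 + 7*u + 12) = (u + 1)*(u + 4)^2*(u + 3)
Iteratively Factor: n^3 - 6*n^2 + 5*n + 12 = (n + 1)*(n^2 - 7*n + 12) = (n - 3)*(n + 1)*(n - 4)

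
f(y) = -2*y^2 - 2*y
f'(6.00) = -26.00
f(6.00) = -84.00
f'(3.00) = -14.00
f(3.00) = -24.00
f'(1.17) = -6.68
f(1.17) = -5.08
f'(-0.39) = -0.44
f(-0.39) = 0.48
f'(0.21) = -2.84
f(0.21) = -0.51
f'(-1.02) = 2.08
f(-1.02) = -0.04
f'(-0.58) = 0.32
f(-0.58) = 0.49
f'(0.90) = -5.60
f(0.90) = -3.42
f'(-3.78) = 13.12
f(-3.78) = -21.02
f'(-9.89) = 37.56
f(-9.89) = -175.84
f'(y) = -4*y - 2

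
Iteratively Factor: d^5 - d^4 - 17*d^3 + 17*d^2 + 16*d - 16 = (d + 1)*(d^4 - 2*d^3 - 15*d^2 + 32*d - 16) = (d - 1)*(d + 1)*(d^3 - d^2 - 16*d + 16) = (d - 1)*(d + 1)*(d + 4)*(d^2 - 5*d + 4) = (d - 4)*(d - 1)*(d + 1)*(d + 4)*(d - 1)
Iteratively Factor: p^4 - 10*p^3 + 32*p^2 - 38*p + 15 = (p - 5)*(p^3 - 5*p^2 + 7*p - 3) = (p - 5)*(p - 3)*(p^2 - 2*p + 1) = (p - 5)*(p - 3)*(p - 1)*(p - 1)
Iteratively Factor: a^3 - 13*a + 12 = (a - 3)*(a^2 + 3*a - 4) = (a - 3)*(a + 4)*(a - 1)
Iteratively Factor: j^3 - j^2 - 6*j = (j + 2)*(j^2 - 3*j) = (j - 3)*(j + 2)*(j)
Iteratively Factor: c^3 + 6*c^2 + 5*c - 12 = (c - 1)*(c^2 + 7*c + 12) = (c - 1)*(c + 4)*(c + 3)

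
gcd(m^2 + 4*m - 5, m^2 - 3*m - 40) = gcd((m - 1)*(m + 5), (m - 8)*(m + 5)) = m + 5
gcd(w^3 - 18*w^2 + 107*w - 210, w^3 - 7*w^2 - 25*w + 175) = w^2 - 12*w + 35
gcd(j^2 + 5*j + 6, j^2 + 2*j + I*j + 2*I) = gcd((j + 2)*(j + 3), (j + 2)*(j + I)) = j + 2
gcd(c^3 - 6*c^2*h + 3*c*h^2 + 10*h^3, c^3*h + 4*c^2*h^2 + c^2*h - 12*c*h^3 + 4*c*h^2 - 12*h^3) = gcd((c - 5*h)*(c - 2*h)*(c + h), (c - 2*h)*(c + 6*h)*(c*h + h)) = c - 2*h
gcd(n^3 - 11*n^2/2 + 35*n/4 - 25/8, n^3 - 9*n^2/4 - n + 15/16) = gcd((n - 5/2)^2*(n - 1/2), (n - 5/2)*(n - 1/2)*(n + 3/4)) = n^2 - 3*n + 5/4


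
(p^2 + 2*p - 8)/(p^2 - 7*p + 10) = (p + 4)/(p - 5)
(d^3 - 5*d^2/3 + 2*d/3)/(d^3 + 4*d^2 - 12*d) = (3*d^2 - 5*d + 2)/(3*(d^2 + 4*d - 12))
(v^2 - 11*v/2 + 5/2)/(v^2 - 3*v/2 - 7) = (-2*v^2 + 11*v - 5)/(-2*v^2 + 3*v + 14)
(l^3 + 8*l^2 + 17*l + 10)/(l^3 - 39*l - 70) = (l + 1)/(l - 7)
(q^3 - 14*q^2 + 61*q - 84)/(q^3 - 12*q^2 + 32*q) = (q^2 - 10*q + 21)/(q*(q - 8))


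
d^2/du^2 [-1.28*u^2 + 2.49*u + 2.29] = -2.56000000000000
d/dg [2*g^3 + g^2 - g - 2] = 6*g^2 + 2*g - 1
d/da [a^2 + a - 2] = 2*a + 1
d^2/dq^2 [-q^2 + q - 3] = -2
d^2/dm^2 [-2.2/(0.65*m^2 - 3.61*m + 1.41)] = (1.859*m^2 - 10.3246*m - 2.2*(1.3*m - 3.61)*(2.6*m - 7.22) + 4.0326)/(0.65*m^2 - 3.61*m + 1.41)^3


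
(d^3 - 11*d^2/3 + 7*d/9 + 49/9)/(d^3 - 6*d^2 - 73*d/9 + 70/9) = (9*d^3 - 33*d^2 + 7*d + 49)/(9*d^3 - 54*d^2 - 73*d + 70)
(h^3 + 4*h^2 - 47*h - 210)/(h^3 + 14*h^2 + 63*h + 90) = (h - 7)/(h + 3)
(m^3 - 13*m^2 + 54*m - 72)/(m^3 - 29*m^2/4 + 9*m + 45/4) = 4*(m^2 - 10*m + 24)/(4*m^2 - 17*m - 15)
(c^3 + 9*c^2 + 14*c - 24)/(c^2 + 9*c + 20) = (c^2 + 5*c - 6)/(c + 5)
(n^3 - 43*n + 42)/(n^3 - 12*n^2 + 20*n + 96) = (n^2 + 6*n - 7)/(n^2 - 6*n - 16)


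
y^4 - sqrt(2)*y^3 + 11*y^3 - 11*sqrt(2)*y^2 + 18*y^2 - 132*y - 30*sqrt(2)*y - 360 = (y + 5)*(y + 6)*(y - 3*sqrt(2))*(y + 2*sqrt(2))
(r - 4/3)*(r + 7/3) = r^2 + r - 28/9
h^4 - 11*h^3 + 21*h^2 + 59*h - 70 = (h - 7)*(h - 5)*(h - 1)*(h + 2)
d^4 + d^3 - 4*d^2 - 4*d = d*(d - 2)*(d + 1)*(d + 2)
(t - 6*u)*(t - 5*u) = t^2 - 11*t*u + 30*u^2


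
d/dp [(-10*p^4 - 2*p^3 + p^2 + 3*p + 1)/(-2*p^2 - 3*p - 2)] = (40*p^5 + 94*p^4 + 92*p^3 + 15*p^2 - 3)/(4*p^4 + 12*p^3 + 17*p^2 + 12*p + 4)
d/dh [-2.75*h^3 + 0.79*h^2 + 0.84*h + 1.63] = -8.25*h^2 + 1.58*h + 0.84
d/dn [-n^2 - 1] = -2*n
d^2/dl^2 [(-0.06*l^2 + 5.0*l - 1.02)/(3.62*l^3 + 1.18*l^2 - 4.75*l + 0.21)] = (-1.572528*l^6 + 393.132*l^5 - 38.4400560000001*l^4 + 116.127456*l^3 + 51.18912*l^2 + 31.521024*l - 35.55228)/(47.437928*l^9 + 46.389576*l^8 - 171.616236*l^7 - 111.841796*l^6 + 230.569266*l^5 + 59.082762*l^4 - 113.755249*l^3 + 14.370489*l^2 - 0.628425*l + 0.009261)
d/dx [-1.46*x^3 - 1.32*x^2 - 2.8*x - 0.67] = -4.38*x^2 - 2.64*x - 2.8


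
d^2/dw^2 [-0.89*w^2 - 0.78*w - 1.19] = -1.78000000000000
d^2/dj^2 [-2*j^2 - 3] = -4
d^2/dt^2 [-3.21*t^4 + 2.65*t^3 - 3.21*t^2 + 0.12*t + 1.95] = -38.52*t^2 + 15.9*t - 6.42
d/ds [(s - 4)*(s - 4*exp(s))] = s - (s - 4)*(4*exp(s) - 1) - 4*exp(s)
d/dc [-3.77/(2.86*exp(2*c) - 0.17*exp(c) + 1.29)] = (21.5644*exp(c) - 0.6409)*exp(c)/(2.86*exp(2*c) - 0.17*exp(c) + 1.29)^2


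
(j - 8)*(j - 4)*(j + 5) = j^3 - 7*j^2 - 28*j + 160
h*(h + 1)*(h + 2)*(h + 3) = h^4 + 6*h^3 + 11*h^2 + 6*h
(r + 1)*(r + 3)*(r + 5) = r^3 + 9*r^2 + 23*r + 15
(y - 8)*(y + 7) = y^2 - y - 56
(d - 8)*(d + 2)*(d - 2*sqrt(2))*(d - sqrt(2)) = d^4 - 6*d^3 - 3*sqrt(2)*d^3 - 12*d^2 + 18*sqrt(2)*d^2 - 24*d + 48*sqrt(2)*d - 64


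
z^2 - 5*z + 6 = (z - 3)*(z - 2)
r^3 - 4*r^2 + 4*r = r*(r - 2)^2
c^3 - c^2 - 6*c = c*(c - 3)*(c + 2)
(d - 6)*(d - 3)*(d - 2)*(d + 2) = d^4 - 9*d^3 + 14*d^2 + 36*d - 72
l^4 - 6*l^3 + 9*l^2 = l^2*(l - 3)^2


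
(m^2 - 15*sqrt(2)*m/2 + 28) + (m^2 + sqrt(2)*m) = 2*m^2 - 13*sqrt(2)*m/2 + 28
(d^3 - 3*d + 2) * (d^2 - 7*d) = d^5 - 7*d^4 - 3*d^3 + 23*d^2 - 14*d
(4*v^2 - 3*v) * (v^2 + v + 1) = 4*v^4 + v^3 + v^2 - 3*v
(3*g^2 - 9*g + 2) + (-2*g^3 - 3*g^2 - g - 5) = -2*g^3 - 10*g - 3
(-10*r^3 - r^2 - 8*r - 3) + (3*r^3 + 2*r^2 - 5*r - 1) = -7*r^3 + r^2 - 13*r - 4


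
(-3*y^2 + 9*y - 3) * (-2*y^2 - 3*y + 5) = 6*y^4 - 9*y^3 - 36*y^2 + 54*y - 15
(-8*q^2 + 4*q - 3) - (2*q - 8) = -8*q^2 + 2*q + 5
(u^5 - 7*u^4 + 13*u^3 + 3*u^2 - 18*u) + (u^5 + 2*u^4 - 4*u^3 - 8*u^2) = 2*u^5 - 5*u^4 + 9*u^3 - 5*u^2 - 18*u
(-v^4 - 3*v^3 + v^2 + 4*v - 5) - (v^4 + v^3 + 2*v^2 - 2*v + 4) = -2*v^4 - 4*v^3 - v^2 + 6*v - 9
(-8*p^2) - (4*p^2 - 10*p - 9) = -12*p^2 + 10*p + 9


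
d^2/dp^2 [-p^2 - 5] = -2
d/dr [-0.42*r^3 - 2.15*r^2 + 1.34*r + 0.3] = -1.26*r^2 - 4.3*r + 1.34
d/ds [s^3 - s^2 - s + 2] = 3*s^2 - 2*s - 1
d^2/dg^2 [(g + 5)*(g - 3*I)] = 2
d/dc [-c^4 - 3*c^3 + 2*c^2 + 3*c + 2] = -4*c^3 - 9*c^2 + 4*c + 3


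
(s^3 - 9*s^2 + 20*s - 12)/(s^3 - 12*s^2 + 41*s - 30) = (s - 2)/(s - 5)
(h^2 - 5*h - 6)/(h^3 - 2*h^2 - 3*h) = (h - 6)/(h*(h - 3))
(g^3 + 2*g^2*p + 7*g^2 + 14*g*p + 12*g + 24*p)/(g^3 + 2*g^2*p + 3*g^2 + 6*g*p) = (g + 4)/g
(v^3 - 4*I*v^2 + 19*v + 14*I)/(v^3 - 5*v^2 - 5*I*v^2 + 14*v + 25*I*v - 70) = (v + I)/(v - 5)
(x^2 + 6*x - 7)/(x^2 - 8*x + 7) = (x + 7)/(x - 7)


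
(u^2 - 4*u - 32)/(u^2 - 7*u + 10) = (u^2 - 4*u - 32)/(u^2 - 7*u + 10)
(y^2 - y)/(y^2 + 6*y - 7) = y/(y + 7)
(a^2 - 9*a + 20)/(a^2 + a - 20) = (a - 5)/(a + 5)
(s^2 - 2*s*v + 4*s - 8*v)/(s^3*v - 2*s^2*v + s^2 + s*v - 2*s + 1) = (s^2 - 2*s*v + 4*s - 8*v)/(s^3*v - 2*s^2*v + s^2 + s*v - 2*s + 1)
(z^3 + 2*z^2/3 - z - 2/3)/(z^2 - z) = z + 5/3 + 2/(3*z)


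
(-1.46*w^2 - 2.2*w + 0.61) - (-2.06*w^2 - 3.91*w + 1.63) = 0.6*w^2 + 1.71*w - 1.02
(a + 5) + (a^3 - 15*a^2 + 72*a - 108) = a^3 - 15*a^2 + 73*a - 103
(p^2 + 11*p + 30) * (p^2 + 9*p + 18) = p^4 + 20*p^3 + 147*p^2 + 468*p + 540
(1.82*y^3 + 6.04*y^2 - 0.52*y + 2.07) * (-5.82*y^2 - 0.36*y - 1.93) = -10.5924*y^5 - 35.808*y^4 - 2.6606*y^3 - 23.5174*y^2 + 0.2584*y - 3.9951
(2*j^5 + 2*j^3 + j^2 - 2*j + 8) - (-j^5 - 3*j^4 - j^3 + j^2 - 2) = 3*j^5 + 3*j^4 + 3*j^3 - 2*j + 10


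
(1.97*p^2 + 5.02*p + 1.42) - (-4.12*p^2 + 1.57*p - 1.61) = 6.09*p^2 + 3.45*p + 3.03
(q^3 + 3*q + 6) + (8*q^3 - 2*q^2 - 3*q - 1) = 9*q^3 - 2*q^2 + 5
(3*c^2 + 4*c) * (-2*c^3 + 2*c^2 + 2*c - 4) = -6*c^5 - 2*c^4 + 14*c^3 - 4*c^2 - 16*c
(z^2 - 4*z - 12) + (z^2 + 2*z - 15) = 2*z^2 - 2*z - 27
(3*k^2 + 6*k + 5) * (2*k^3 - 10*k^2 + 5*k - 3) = 6*k^5 - 18*k^4 - 35*k^3 - 29*k^2 + 7*k - 15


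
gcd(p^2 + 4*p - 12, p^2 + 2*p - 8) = p - 2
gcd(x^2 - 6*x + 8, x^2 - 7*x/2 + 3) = x - 2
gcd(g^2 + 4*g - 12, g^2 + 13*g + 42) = g + 6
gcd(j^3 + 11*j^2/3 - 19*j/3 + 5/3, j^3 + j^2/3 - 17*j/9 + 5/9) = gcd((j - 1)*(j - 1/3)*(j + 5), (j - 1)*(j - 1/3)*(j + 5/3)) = j^2 - 4*j/3 + 1/3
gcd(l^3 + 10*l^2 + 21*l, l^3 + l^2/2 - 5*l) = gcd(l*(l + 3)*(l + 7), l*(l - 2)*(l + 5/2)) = l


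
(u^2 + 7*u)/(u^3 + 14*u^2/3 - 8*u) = 3*(u + 7)/(3*u^2 + 14*u - 24)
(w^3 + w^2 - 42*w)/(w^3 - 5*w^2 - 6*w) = (w + 7)/(w + 1)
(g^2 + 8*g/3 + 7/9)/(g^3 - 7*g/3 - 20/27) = 3*(3*g + 7)/(9*g^2 - 3*g - 20)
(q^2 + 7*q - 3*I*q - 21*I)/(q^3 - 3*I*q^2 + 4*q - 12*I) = (q + 7)/(q^2 + 4)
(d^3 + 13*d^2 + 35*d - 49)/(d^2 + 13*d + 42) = (d^2 + 6*d - 7)/(d + 6)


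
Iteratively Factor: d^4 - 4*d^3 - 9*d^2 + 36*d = (d)*(d^3 - 4*d^2 - 9*d + 36) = d*(d - 3)*(d^2 - d - 12) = d*(d - 3)*(d + 3)*(d - 4)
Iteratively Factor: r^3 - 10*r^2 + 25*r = (r)*(r^2 - 10*r + 25) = r*(r - 5)*(r - 5)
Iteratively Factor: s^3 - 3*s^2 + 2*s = (s - 2)*(s^2 - s) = s*(s - 2)*(s - 1)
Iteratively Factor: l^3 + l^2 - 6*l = (l - 2)*(l^2 + 3*l) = l*(l - 2)*(l + 3)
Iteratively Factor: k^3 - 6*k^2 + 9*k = (k - 3)*(k^2 - 3*k) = k*(k - 3)*(k - 3)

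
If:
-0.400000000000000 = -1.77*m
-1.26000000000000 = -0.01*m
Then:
No Solution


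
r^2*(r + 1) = r^3 + r^2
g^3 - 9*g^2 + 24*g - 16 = (g - 4)^2*(g - 1)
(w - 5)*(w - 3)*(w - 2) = w^3 - 10*w^2 + 31*w - 30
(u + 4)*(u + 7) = u^2 + 11*u + 28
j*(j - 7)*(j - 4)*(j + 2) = j^4 - 9*j^3 + 6*j^2 + 56*j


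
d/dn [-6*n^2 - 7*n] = -12*n - 7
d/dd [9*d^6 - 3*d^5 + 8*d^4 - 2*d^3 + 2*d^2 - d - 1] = 54*d^5 - 15*d^4 + 32*d^3 - 6*d^2 + 4*d - 1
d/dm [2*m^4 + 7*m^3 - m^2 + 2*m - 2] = 8*m^3 + 21*m^2 - 2*m + 2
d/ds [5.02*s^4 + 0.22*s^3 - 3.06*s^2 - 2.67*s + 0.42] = 20.08*s^3 + 0.66*s^2 - 6.12*s - 2.67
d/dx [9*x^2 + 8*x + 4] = 18*x + 8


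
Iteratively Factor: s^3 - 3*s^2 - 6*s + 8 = (s + 2)*(s^2 - 5*s + 4) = (s - 4)*(s + 2)*(s - 1)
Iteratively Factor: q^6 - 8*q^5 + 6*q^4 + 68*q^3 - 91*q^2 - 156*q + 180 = (q - 1)*(q^5 - 7*q^4 - q^3 + 67*q^2 - 24*q - 180) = (q - 1)*(q + 2)*(q^4 - 9*q^3 + 17*q^2 + 33*q - 90) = (q - 1)*(q + 2)^2*(q^3 - 11*q^2 + 39*q - 45) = (q - 3)*(q - 1)*(q + 2)^2*(q^2 - 8*q + 15) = (q - 5)*(q - 3)*(q - 1)*(q + 2)^2*(q - 3)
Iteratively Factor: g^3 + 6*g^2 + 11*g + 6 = (g + 3)*(g^2 + 3*g + 2) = (g + 1)*(g + 3)*(g + 2)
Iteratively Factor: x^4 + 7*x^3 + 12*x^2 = (x + 4)*(x^3 + 3*x^2) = (x + 3)*(x + 4)*(x^2) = x*(x + 3)*(x + 4)*(x)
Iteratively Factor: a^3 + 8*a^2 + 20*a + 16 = (a + 2)*(a^2 + 6*a + 8) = (a + 2)^2*(a + 4)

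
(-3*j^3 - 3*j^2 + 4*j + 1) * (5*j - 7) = -15*j^4 + 6*j^3 + 41*j^2 - 23*j - 7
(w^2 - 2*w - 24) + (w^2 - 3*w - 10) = 2*w^2 - 5*w - 34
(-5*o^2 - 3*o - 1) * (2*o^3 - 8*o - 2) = -10*o^5 - 6*o^4 + 38*o^3 + 34*o^2 + 14*o + 2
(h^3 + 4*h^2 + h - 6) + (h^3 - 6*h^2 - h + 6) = 2*h^3 - 2*h^2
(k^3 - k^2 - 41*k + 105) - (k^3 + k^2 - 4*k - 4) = -2*k^2 - 37*k + 109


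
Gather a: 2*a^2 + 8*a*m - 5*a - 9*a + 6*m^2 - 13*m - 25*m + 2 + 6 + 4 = 2*a^2 + a*(8*m - 14) + 6*m^2 - 38*m + 12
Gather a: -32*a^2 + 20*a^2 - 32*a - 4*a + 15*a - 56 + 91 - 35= -12*a^2 - 21*a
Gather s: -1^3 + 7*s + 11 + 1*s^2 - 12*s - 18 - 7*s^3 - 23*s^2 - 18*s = -7*s^3 - 22*s^2 - 23*s - 8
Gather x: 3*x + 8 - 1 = 3*x + 7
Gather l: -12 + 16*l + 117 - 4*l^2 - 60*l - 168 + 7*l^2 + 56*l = 3*l^2 + 12*l - 63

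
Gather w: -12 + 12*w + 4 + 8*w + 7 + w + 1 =21*w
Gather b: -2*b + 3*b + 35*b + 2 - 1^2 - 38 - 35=36*b - 72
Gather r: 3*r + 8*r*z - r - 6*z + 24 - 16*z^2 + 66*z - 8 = r*(8*z + 2) - 16*z^2 + 60*z + 16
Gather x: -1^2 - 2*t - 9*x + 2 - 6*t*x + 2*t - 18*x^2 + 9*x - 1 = -6*t*x - 18*x^2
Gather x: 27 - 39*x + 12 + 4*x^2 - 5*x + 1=4*x^2 - 44*x + 40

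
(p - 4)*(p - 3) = p^2 - 7*p + 12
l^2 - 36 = (l - 6)*(l + 6)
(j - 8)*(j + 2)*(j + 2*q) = j^3 + 2*j^2*q - 6*j^2 - 12*j*q - 16*j - 32*q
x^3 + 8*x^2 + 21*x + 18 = (x + 2)*(x + 3)^2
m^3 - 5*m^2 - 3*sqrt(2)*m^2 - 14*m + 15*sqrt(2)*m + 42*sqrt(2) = (m - 7)*(m + 2)*(m - 3*sqrt(2))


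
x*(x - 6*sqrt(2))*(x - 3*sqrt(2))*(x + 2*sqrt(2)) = x^4 - 7*sqrt(2)*x^3 + 72*sqrt(2)*x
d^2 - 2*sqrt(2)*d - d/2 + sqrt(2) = (d - 1/2)*(d - 2*sqrt(2))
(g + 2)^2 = g^2 + 4*g + 4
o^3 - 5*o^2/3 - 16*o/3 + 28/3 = (o - 2)^2*(o + 7/3)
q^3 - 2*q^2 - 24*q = q*(q - 6)*(q + 4)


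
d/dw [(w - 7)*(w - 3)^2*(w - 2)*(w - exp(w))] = (w - 3)*((1 - exp(w))*(w - 7)*(w - 3)*(w - 2) + (w - 7)*(w - 3)*(w - exp(w)) + 2*(w - 7)*(w - 2)*(w - exp(w)) + (w - 3)*(w - 2)*(w - exp(w)))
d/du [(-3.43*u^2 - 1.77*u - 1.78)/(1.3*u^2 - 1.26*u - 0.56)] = (6.6228*u^2 + 8.4696*u - 1.2516)/(1.69*u^4 - 3.276*u^3 + 0.1316*u^2 + 1.4112*u + 0.3136)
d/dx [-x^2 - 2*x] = -2*x - 2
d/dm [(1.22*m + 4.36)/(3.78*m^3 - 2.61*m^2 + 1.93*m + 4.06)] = (-9.2232*m^3 - 46.2582*m^2 + 22.7592*m - 3.4616)/(14.2884*m^6 - 19.7316*m^5 + 21.4029*m^4 + 20.619*m^3 - 17.4683*m^2 + 15.6716*m + 16.4836)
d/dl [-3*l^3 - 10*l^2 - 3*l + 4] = -9*l^2 - 20*l - 3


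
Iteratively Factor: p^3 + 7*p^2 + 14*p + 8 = (p + 4)*(p^2 + 3*p + 2) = (p + 1)*(p + 4)*(p + 2)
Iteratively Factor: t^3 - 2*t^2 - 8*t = (t)*(t^2 - 2*t - 8) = t*(t - 4)*(t + 2)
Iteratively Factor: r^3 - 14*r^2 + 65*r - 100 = (r - 5)*(r^2 - 9*r + 20) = (r - 5)^2*(r - 4)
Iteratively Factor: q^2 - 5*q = (q - 5)*(q)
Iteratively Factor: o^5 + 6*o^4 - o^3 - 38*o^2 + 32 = (o - 2)*(o^4 + 8*o^3 + 15*o^2 - 8*o - 16) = (o - 2)*(o + 1)*(o^3 + 7*o^2 + 8*o - 16) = (o - 2)*(o + 1)*(o + 4)*(o^2 + 3*o - 4) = (o - 2)*(o + 1)*(o + 4)^2*(o - 1)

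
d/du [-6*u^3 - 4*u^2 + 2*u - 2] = -18*u^2 - 8*u + 2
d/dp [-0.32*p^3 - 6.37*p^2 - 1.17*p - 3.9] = -0.96*p^2 - 12.74*p - 1.17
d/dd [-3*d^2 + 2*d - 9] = 2 - 6*d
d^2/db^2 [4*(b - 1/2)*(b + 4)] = 8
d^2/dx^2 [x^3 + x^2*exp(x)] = x^2*exp(x) + 4*x*exp(x) + 6*x + 2*exp(x)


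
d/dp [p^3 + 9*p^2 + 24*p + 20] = 3*p^2 + 18*p + 24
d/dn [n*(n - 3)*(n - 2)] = 3*n^2 - 10*n + 6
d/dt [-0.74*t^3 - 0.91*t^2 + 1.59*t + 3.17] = -2.22*t^2 - 1.82*t + 1.59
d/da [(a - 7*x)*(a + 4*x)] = 2*a - 3*x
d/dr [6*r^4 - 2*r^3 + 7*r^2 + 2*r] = 24*r^3 - 6*r^2 + 14*r + 2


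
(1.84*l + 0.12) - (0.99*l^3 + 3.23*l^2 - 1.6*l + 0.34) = -0.99*l^3 - 3.23*l^2 + 3.44*l - 0.22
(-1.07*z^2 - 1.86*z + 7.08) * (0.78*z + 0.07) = -0.8346*z^3 - 1.5257*z^2 + 5.3922*z + 0.4956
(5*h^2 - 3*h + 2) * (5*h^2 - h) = 25*h^4 - 20*h^3 + 13*h^2 - 2*h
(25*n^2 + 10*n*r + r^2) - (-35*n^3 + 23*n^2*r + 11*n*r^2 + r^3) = 35*n^3 - 23*n^2*r + 25*n^2 - 11*n*r^2 + 10*n*r - r^3 + r^2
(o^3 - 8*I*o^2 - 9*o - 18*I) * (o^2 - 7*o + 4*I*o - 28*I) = o^5 - 7*o^4 - 4*I*o^4 + 23*o^3 + 28*I*o^3 - 161*o^2 - 54*I*o^2 + 72*o + 378*I*o - 504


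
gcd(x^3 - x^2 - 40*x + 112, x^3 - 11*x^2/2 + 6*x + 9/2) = 1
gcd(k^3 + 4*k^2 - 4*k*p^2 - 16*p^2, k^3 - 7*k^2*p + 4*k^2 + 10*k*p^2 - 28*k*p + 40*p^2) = -k^2 + 2*k*p - 4*k + 8*p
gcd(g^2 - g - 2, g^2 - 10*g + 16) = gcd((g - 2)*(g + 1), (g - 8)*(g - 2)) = g - 2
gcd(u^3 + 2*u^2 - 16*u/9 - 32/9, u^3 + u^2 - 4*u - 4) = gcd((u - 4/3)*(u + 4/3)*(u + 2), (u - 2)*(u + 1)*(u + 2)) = u + 2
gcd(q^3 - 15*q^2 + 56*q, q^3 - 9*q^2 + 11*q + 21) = q - 7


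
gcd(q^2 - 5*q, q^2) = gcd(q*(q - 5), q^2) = q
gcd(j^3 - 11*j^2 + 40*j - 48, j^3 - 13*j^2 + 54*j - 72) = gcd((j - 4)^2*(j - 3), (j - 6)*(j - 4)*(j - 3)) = j^2 - 7*j + 12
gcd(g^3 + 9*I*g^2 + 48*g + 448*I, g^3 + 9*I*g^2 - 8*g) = g + 8*I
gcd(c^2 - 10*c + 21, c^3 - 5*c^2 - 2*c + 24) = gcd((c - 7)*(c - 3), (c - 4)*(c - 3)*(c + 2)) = c - 3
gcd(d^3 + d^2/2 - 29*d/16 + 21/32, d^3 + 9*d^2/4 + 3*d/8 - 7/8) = d^2 + 5*d/4 - 7/8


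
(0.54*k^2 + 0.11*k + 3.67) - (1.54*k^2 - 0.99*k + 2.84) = -1.0*k^2 + 1.1*k + 0.83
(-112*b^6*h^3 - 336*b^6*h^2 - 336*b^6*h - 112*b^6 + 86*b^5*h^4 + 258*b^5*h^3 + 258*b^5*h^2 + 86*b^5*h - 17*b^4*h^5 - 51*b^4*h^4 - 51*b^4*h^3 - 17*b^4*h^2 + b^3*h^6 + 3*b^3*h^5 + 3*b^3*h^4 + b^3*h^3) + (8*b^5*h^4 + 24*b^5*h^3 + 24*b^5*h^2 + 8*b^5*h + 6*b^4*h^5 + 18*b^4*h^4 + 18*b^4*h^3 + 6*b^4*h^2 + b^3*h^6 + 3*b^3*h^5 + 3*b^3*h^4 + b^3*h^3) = -112*b^6*h^3 - 336*b^6*h^2 - 336*b^6*h - 112*b^6 + 94*b^5*h^4 + 282*b^5*h^3 + 282*b^5*h^2 + 94*b^5*h - 11*b^4*h^5 - 33*b^4*h^4 - 33*b^4*h^3 - 11*b^4*h^2 + 2*b^3*h^6 + 6*b^3*h^5 + 6*b^3*h^4 + 2*b^3*h^3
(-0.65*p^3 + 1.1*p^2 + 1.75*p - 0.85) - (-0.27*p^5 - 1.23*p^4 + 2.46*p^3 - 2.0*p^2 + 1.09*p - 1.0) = 0.27*p^5 + 1.23*p^4 - 3.11*p^3 + 3.1*p^2 + 0.66*p + 0.15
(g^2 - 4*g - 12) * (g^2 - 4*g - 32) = g^4 - 8*g^3 - 28*g^2 + 176*g + 384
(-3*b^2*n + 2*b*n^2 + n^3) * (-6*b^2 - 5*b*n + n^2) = 18*b^4*n + 3*b^3*n^2 - 19*b^2*n^3 - 3*b*n^4 + n^5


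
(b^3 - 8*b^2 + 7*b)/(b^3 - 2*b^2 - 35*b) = (b - 1)/(b + 5)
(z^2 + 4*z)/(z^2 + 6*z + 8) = z/(z + 2)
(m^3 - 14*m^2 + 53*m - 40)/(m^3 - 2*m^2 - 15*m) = (m^2 - 9*m + 8)/(m*(m + 3))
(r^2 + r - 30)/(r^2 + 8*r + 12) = (r - 5)/(r + 2)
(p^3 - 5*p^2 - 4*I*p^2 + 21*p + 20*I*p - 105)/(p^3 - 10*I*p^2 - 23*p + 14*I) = (p^2 + p*(-5 + 3*I) - 15*I)/(p^2 - 3*I*p - 2)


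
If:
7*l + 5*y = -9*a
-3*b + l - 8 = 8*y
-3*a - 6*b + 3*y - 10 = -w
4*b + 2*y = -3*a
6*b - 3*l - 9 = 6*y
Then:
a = -94/105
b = 9/7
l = 71/35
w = 131/7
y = -43/35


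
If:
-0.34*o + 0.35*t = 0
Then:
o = 1.02941176470588*t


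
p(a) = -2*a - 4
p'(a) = -2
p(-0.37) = -3.26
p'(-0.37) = -2.00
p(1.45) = -6.90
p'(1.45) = -2.00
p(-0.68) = -2.64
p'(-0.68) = -2.00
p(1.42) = -6.84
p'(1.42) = -2.00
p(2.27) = -8.54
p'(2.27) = -2.00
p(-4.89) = 5.78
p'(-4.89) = -2.00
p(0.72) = -5.44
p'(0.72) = -2.00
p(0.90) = -5.80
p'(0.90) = -2.00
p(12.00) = -28.00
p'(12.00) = -2.00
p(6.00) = -16.00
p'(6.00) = -2.00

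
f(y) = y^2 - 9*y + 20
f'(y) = 2*y - 9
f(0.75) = 13.81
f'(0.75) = -7.50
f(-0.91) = 29.02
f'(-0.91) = -10.82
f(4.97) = -0.03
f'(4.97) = 0.94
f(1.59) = 8.22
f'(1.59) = -5.82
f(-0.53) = 25.05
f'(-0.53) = -10.06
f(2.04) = 5.80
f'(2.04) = -4.92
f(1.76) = 7.26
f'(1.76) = -5.48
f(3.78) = 0.27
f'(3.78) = -1.44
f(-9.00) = 182.00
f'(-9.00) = -27.00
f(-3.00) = 56.00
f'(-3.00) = -15.00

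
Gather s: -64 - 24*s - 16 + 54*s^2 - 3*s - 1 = 54*s^2 - 27*s - 81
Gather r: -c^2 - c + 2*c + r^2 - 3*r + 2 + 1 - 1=-c^2 + c + r^2 - 3*r + 2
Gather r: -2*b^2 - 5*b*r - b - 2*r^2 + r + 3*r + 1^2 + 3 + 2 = -2*b^2 - b - 2*r^2 + r*(4 - 5*b) + 6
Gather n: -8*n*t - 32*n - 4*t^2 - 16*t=n*(-8*t - 32) - 4*t^2 - 16*t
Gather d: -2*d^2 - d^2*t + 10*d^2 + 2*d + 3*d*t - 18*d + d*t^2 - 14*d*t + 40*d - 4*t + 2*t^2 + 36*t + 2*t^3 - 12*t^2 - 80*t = d^2*(8 - t) + d*(t^2 - 11*t + 24) + 2*t^3 - 10*t^2 - 48*t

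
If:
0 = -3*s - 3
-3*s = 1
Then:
No Solution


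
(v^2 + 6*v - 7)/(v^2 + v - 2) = (v + 7)/(v + 2)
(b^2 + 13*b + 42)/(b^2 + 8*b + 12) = (b + 7)/(b + 2)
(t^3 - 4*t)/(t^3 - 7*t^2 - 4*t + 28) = t/(t - 7)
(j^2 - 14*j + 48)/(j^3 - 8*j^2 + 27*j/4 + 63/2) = 4*(j - 8)/(4*j^2 - 8*j - 21)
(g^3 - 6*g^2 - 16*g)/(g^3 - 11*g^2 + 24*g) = (g + 2)/(g - 3)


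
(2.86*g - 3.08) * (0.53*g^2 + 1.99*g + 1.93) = 1.5158*g^3 + 4.059*g^2 - 0.609400000000001*g - 5.9444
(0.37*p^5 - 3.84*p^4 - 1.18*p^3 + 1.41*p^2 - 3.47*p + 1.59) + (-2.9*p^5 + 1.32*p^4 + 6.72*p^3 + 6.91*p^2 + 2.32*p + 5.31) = -2.53*p^5 - 2.52*p^4 + 5.54*p^3 + 8.32*p^2 - 1.15*p + 6.9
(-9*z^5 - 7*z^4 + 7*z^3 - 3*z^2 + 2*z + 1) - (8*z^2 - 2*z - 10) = -9*z^5 - 7*z^4 + 7*z^3 - 11*z^2 + 4*z + 11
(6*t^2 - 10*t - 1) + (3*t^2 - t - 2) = 9*t^2 - 11*t - 3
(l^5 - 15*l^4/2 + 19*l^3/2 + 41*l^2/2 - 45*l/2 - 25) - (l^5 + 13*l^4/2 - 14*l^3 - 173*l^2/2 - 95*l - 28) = -14*l^4 + 47*l^3/2 + 107*l^2 + 145*l/2 + 3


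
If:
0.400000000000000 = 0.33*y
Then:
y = 1.21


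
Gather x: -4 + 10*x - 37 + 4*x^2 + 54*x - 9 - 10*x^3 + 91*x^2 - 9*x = -10*x^3 + 95*x^2 + 55*x - 50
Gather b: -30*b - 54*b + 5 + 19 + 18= 42 - 84*b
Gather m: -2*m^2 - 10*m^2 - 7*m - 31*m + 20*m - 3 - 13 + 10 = -12*m^2 - 18*m - 6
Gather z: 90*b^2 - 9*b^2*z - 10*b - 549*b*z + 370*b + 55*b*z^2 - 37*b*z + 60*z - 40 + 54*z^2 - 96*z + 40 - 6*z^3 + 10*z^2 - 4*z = 90*b^2 + 360*b - 6*z^3 + z^2*(55*b + 64) + z*(-9*b^2 - 586*b - 40)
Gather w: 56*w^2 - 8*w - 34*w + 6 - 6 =56*w^2 - 42*w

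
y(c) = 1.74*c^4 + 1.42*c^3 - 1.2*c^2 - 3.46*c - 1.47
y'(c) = 6.96*c^3 + 4.26*c^2 - 2.4*c - 3.46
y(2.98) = 152.36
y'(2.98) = 211.41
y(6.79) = 4062.76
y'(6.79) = 2355.45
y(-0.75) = 0.40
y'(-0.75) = -2.20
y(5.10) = 1315.18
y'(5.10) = 1018.35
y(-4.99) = 888.30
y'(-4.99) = -750.20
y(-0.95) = 0.93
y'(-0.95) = -3.30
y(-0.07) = -1.23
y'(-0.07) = -3.27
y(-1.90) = 13.71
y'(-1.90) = -31.26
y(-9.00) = 10313.43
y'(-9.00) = -4710.64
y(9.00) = 12321.51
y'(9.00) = 5393.84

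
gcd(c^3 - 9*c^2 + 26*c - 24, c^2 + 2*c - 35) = 1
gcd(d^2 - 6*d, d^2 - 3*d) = d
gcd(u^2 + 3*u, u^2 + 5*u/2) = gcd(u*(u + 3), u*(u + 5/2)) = u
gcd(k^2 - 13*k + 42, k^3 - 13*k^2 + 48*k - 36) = k - 6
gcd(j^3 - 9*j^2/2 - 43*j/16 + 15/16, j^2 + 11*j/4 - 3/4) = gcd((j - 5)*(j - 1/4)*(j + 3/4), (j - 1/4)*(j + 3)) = j - 1/4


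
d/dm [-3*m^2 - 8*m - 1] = -6*m - 8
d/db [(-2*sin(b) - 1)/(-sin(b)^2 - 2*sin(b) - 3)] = 2*(-sin(b) + cos(b)^2 + 1)*cos(b)/(sin(b)^2 + 2*sin(b) + 3)^2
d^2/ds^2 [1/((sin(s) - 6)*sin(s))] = 2*(-2*sin(s) + 9 - 15/sin(s) - 18/sin(s)^2 + 36/sin(s)^3)/(sin(s) - 6)^3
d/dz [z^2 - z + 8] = 2*z - 1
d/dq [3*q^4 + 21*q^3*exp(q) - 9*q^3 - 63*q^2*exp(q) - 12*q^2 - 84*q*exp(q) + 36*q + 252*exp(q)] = 21*q^3*exp(q) + 12*q^3 - 27*q^2 - 210*q*exp(q) - 24*q + 168*exp(q) + 36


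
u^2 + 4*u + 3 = (u + 1)*(u + 3)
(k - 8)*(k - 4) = k^2 - 12*k + 32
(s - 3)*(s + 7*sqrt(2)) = s^2 - 3*s + 7*sqrt(2)*s - 21*sqrt(2)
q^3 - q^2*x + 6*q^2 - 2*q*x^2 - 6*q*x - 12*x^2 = (q + 6)*(q - 2*x)*(q + x)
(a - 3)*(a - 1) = a^2 - 4*a + 3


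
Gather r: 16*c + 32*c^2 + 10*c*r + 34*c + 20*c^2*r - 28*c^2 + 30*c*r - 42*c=4*c^2 + 8*c + r*(20*c^2 + 40*c)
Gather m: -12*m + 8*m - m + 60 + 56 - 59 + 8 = 65 - 5*m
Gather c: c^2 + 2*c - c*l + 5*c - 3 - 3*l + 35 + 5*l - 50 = c^2 + c*(7 - l) + 2*l - 18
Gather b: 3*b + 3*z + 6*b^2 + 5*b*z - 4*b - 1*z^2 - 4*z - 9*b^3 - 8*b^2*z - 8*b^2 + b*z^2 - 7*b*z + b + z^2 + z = -9*b^3 + b^2*(-8*z - 2) + b*(z^2 - 2*z)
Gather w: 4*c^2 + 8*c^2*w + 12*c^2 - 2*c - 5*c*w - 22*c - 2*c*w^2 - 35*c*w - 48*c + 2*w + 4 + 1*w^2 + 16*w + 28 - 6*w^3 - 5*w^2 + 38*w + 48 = 16*c^2 - 72*c - 6*w^3 + w^2*(-2*c - 4) + w*(8*c^2 - 40*c + 56) + 80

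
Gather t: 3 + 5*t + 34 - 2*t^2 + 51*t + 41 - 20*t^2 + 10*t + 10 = -22*t^2 + 66*t + 88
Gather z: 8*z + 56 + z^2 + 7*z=z^2 + 15*z + 56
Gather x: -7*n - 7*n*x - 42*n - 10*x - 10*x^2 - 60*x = -49*n - 10*x^2 + x*(-7*n - 70)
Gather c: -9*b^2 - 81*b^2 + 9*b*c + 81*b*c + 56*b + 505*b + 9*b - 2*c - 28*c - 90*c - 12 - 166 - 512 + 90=-90*b^2 + 570*b + c*(90*b - 120) - 600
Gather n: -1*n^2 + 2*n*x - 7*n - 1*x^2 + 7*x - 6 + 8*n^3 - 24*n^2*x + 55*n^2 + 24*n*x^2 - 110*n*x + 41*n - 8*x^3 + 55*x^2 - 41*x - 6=8*n^3 + n^2*(54 - 24*x) + n*(24*x^2 - 108*x + 34) - 8*x^3 + 54*x^2 - 34*x - 12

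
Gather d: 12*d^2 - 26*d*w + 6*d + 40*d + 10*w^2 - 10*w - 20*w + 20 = 12*d^2 + d*(46 - 26*w) + 10*w^2 - 30*w + 20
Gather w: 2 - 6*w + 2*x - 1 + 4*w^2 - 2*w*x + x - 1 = 4*w^2 + w*(-2*x - 6) + 3*x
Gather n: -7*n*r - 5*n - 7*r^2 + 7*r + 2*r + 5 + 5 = n*(-7*r - 5) - 7*r^2 + 9*r + 10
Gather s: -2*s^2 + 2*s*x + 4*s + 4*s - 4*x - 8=-2*s^2 + s*(2*x + 8) - 4*x - 8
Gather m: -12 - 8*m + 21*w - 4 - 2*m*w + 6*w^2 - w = m*(-2*w - 8) + 6*w^2 + 20*w - 16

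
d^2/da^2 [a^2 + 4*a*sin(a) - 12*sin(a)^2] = -4*a*sin(a) + 48*sin(a)^2 + 8*cos(a) - 22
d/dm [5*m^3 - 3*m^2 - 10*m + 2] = 15*m^2 - 6*m - 10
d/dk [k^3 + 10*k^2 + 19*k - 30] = 3*k^2 + 20*k + 19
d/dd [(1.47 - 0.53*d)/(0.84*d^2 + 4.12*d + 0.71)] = (0.4452*d^2 - 2.4696*d - 6.4327)/(0.7056*d^4 + 6.9216*d^3 + 18.1672*d^2 + 5.8504*d + 0.5041)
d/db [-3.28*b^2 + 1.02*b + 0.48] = 1.02 - 6.56*b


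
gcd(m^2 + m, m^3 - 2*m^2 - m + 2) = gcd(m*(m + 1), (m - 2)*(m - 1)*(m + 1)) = m + 1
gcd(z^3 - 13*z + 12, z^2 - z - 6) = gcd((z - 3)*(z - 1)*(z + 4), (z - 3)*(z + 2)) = z - 3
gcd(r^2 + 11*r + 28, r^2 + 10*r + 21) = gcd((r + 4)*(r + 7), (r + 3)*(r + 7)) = r + 7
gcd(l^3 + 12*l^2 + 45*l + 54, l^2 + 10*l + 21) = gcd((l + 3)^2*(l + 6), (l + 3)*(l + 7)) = l + 3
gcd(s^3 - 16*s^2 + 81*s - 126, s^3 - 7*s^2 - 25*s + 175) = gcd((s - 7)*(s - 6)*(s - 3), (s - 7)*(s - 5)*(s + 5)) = s - 7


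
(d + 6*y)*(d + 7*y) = d^2 + 13*d*y + 42*y^2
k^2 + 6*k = k*(k + 6)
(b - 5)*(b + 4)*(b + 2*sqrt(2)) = b^3 - b^2 + 2*sqrt(2)*b^2 - 20*b - 2*sqrt(2)*b - 40*sqrt(2)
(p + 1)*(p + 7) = p^2 + 8*p + 7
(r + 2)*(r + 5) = r^2 + 7*r + 10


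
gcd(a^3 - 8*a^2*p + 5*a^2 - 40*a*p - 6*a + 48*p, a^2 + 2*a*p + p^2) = 1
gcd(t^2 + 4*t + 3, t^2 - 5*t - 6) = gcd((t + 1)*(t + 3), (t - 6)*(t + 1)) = t + 1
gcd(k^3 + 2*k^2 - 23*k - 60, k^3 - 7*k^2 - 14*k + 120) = k^2 - k - 20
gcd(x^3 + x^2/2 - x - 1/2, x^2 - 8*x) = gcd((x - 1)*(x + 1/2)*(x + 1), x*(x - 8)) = 1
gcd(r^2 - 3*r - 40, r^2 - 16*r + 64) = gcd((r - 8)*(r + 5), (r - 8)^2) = r - 8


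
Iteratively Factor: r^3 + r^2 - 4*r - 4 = (r - 2)*(r^2 + 3*r + 2) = (r - 2)*(r + 2)*(r + 1)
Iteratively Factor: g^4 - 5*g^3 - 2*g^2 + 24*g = (g - 4)*(g^3 - g^2 - 6*g) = (g - 4)*(g + 2)*(g^2 - 3*g) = g*(g - 4)*(g + 2)*(g - 3)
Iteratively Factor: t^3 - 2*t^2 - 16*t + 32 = (t - 2)*(t^2 - 16) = (t - 4)*(t - 2)*(t + 4)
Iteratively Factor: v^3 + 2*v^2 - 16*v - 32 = (v + 4)*(v^2 - 2*v - 8) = (v + 2)*(v + 4)*(v - 4)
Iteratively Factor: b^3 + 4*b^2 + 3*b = (b + 1)*(b^2 + 3*b) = b*(b + 1)*(b + 3)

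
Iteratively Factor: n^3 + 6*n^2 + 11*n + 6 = (n + 2)*(n^2 + 4*n + 3) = (n + 1)*(n + 2)*(n + 3)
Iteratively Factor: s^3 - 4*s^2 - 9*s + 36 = (s - 3)*(s^2 - s - 12) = (s - 3)*(s + 3)*(s - 4)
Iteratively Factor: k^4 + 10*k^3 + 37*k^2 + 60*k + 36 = (k + 2)*(k^3 + 8*k^2 + 21*k + 18) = (k + 2)^2*(k^2 + 6*k + 9) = (k + 2)^2*(k + 3)*(k + 3)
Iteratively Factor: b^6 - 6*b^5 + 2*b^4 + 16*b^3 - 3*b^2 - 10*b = (b)*(b^5 - 6*b^4 + 2*b^3 + 16*b^2 - 3*b - 10) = b*(b - 1)*(b^4 - 5*b^3 - 3*b^2 + 13*b + 10) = b*(b - 5)*(b - 1)*(b^3 - 3*b - 2) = b*(b - 5)*(b - 2)*(b - 1)*(b^2 + 2*b + 1) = b*(b - 5)*(b - 2)*(b - 1)*(b + 1)*(b + 1)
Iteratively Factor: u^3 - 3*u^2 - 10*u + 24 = (u + 3)*(u^2 - 6*u + 8) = (u - 2)*(u + 3)*(u - 4)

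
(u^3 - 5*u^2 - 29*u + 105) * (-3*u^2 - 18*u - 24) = -3*u^5 - 3*u^4 + 153*u^3 + 327*u^2 - 1194*u - 2520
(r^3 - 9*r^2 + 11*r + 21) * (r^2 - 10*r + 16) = r^5 - 19*r^4 + 117*r^3 - 233*r^2 - 34*r + 336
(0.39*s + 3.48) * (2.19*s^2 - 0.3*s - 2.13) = 0.8541*s^3 + 7.5042*s^2 - 1.8747*s - 7.4124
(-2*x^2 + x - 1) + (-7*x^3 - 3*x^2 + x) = -7*x^3 - 5*x^2 + 2*x - 1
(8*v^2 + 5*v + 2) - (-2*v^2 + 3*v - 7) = 10*v^2 + 2*v + 9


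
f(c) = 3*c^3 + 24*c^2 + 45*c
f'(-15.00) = 1350.00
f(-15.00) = -5400.00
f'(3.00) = 270.00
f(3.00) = 432.00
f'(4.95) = 503.12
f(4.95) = 1174.67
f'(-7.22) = 167.60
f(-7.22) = -202.92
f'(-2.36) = -18.15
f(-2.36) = -11.96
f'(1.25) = 119.06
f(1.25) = 99.61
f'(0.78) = 87.92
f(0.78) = 51.13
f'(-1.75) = -11.44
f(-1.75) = -21.33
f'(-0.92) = 8.46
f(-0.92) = -23.42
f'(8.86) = 1176.78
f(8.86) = 4369.21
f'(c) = 9*c^2 + 48*c + 45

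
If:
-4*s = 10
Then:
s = -5/2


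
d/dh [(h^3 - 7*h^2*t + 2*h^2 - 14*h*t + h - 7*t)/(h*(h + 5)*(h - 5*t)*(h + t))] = (h*(h + 5)*(h - 5*t)*(h + t)*(3*h^2 - 14*h*t + 4*h - 14*t + 1) + h*(h + 5)*(h - 5*t)*(-h^3 + 7*h^2*t - 2*h^2 + 14*h*t - h + 7*t) + h*(h + 5)*(h + t)*(-h^3 + 7*h^2*t - 2*h^2 + 14*h*t - h + 7*t) + h*(h - 5*t)*(h + t)*(-h^3 + 7*h^2*t - 2*h^2 + 14*h*t - h + 7*t) + (h + 5)*(h - 5*t)*(h + t)*(-h^3 + 7*h^2*t - 2*h^2 + 14*h*t - h + 7*t))/(h^2*(h + 5)^2*(h - 5*t)^2*(h + t)^2)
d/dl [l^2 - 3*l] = 2*l - 3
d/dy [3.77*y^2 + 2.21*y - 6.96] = 7.54*y + 2.21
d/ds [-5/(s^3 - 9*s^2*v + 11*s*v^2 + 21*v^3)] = 5*(3*s^2 - 18*s*v + 11*v^2)/(s^3 - 9*s^2*v + 11*s*v^2 + 21*v^3)^2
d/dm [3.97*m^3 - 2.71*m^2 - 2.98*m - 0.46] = 11.91*m^2 - 5.42*m - 2.98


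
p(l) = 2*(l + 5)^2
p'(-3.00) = 8.00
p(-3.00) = 8.00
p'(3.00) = 32.00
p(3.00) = 128.00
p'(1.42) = 25.68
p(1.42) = 82.43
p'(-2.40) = 10.40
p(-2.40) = 13.52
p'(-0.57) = 17.72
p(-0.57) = 39.25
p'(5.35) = 41.40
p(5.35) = 214.24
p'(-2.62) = 9.52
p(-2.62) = 11.33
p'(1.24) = 24.96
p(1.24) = 77.88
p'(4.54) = 38.16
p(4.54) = 182.02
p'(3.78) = 35.12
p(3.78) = 154.18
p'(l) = 4*l + 20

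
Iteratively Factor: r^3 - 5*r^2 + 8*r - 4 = (r - 2)*(r^2 - 3*r + 2) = (r - 2)^2*(r - 1)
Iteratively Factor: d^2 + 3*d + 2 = (d + 2)*(d + 1)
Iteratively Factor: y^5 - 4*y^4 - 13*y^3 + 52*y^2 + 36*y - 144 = (y - 4)*(y^4 - 13*y^2 + 36) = (y - 4)*(y - 2)*(y^3 + 2*y^2 - 9*y - 18) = (y - 4)*(y - 2)*(y + 2)*(y^2 - 9) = (y - 4)*(y - 2)*(y + 2)*(y + 3)*(y - 3)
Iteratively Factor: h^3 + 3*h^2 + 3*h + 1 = (h + 1)*(h^2 + 2*h + 1) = (h + 1)^2*(h + 1)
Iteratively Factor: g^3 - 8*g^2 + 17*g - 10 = (g - 1)*(g^2 - 7*g + 10) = (g - 5)*(g - 1)*(g - 2)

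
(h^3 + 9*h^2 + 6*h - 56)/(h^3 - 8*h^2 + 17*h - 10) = (h^2 + 11*h + 28)/(h^2 - 6*h + 5)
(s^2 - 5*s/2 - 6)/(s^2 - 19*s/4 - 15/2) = 2*(-2*s^2 + 5*s + 12)/(-4*s^2 + 19*s + 30)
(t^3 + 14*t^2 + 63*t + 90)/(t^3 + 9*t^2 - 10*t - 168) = (t^2 + 8*t + 15)/(t^2 + 3*t - 28)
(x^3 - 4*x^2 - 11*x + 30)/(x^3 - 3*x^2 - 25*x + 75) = (x^2 + x - 6)/(x^2 + 2*x - 15)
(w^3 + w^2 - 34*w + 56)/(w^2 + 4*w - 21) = (w^2 - 6*w + 8)/(w - 3)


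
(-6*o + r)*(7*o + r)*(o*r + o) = -42*o^3*r - 42*o^3 + o^2*r^2 + o^2*r + o*r^3 + o*r^2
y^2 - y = y*(y - 1)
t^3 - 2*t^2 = t^2*(t - 2)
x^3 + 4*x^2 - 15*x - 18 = (x - 3)*(x + 1)*(x + 6)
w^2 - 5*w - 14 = (w - 7)*(w + 2)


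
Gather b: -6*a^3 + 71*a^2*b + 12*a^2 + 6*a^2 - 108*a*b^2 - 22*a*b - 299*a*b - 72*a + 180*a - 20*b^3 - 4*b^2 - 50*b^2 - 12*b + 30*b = -6*a^3 + 18*a^2 + 108*a - 20*b^3 + b^2*(-108*a - 54) + b*(71*a^2 - 321*a + 18)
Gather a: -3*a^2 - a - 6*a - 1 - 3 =-3*a^2 - 7*a - 4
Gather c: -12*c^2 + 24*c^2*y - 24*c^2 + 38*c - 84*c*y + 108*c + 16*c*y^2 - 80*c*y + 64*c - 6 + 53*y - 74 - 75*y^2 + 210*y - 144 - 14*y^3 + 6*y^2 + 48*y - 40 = c^2*(24*y - 36) + c*(16*y^2 - 164*y + 210) - 14*y^3 - 69*y^2 + 311*y - 264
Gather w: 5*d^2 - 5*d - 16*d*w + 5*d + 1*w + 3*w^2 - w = 5*d^2 - 16*d*w + 3*w^2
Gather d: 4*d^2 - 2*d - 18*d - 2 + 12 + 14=4*d^2 - 20*d + 24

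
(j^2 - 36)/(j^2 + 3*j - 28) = (j^2 - 36)/(j^2 + 3*j - 28)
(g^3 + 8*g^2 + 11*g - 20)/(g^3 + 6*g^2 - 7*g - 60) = (g - 1)/(g - 3)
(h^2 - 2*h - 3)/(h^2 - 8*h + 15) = (h + 1)/(h - 5)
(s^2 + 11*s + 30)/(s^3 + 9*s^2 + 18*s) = (s + 5)/(s*(s + 3))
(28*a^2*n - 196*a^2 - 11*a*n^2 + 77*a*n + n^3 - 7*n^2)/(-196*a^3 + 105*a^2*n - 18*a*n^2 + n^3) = (7 - n)/(7*a - n)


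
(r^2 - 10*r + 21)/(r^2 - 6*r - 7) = (r - 3)/(r + 1)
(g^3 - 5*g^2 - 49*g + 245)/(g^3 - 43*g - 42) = (g^2 + 2*g - 35)/(g^2 + 7*g + 6)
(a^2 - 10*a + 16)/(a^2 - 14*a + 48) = (a - 2)/(a - 6)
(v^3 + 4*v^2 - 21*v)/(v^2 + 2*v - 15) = v*(v + 7)/(v + 5)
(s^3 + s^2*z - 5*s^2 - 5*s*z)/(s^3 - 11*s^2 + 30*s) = (s + z)/(s - 6)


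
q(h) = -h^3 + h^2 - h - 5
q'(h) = -3*h^2 + 2*h - 1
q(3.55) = -40.69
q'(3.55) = -31.71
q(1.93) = -10.39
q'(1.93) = -8.31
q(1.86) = -9.84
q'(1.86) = -7.66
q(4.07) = -59.92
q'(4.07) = -42.55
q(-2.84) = 28.81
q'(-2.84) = -30.88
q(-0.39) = -4.40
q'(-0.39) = -2.24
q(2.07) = -11.65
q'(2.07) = -9.71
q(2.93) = -24.50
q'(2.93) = -20.89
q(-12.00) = 1879.00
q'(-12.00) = -457.00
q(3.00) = -26.00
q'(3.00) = -22.00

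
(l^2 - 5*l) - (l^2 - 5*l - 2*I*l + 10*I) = 2*I*l - 10*I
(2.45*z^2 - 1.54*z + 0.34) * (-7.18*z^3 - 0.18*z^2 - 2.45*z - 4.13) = -17.591*z^5 + 10.6162*z^4 - 8.1665*z^3 - 6.4067*z^2 + 5.5272*z - 1.4042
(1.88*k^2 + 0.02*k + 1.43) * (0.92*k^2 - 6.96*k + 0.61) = 1.7296*k^4 - 13.0664*k^3 + 2.3232*k^2 - 9.9406*k + 0.8723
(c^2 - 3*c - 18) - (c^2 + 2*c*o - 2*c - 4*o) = -2*c*o - c + 4*o - 18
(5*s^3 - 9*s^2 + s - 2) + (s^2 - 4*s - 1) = 5*s^3 - 8*s^2 - 3*s - 3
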